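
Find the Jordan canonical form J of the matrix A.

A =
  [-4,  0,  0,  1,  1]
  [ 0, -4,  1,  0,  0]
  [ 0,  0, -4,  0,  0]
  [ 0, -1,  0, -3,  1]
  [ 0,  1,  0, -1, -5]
J_3(-4) ⊕ J_2(-4)

The characteristic polynomial is
  det(x·I − A) = x^5 + 20*x^4 + 160*x^3 + 640*x^2 + 1280*x + 1024 = (x + 4)^5

Eigenvalues and multiplicities (the geometric multiplicity of λ is n − rank(A − λI), which equals the number of Jordan blocks for λ):
  λ = -4: algebraic multiplicity = 5, geometric multiplicity = 2

Determining the block sizes for each eigenvalue:
  λ = -4: with am = 5 and gm = 2, the partition is not yet determined (e.g. several partitions of 5 into 2 parts exist). Let N = A − (-4)·I. Computing rank(N^1) = 3, rank(N^2) = 1, rank(N^3) = 0; the number of blocks of size ≥ j is rank(N^{j−1}) − rank(N^j), giving [2, 2, 1]. So we have 1 block(s) of size 3, 1 block(s) of size 2 → block sizes [3, 2]

Assembling the blocks gives a Jordan form
J =
  [-4,  1,  0,  0,  0]
  [ 0, -4,  1,  0,  0]
  [ 0,  0, -4,  0,  0]
  [ 0,  0,  0, -4,  1]
  [ 0,  0,  0,  0, -4]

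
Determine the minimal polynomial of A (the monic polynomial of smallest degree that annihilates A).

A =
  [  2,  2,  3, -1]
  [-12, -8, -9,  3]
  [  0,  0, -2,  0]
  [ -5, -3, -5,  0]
x^3 + 6*x^2 + 12*x + 8

The characteristic polynomial is χ_A(x) = (x + 2)^4, so the eigenvalues are known. The minimal polynomial is
  m_A(x) = Π_λ (x − λ)^{k_λ}
where k_λ is the size of the *largest* Jordan block for λ (equivalently, the smallest k with (A − λI)^k v = 0 for every generalised eigenvector v of λ).

  λ = -2: largest Jordan block has size 3, contributing (x + 2)^3

So m_A(x) = (x + 2)^3 = x^3 + 6*x^2 + 12*x + 8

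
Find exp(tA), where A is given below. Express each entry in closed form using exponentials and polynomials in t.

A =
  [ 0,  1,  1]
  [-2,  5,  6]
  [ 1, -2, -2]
e^{tA} =
  [-t*exp(t) + exp(t), t^2*exp(t)/2 + t*exp(t), t^2*exp(t) + t*exp(t)]
  [-2*t*exp(t), t^2*exp(t) + 4*t*exp(t) + exp(t), 2*t^2*exp(t) + 6*t*exp(t)]
  [t*exp(t), -t^2*exp(t)/2 - 2*t*exp(t), -t^2*exp(t) - 3*t*exp(t) + exp(t)]

Strategy: write A = P · J · P⁻¹ where J is a Jordan canonical form, so e^{tA} = P · e^{tJ} · P⁻¹, and e^{tJ} can be computed block-by-block.

A has Jordan form
J =
  [1, 1, 0]
  [0, 1, 1]
  [0, 0, 1]
(up to reordering of blocks).

Per-block formulas:
  For a 3×3 Jordan block J_3(1): exp(t · J_3(1)) = e^(1t)·(I + t·N + (t^2/2)·N^2), where N is the 3×3 nilpotent shift.

After assembling e^{tJ} and conjugating by P, we get:

e^{tA} =
  [-t*exp(t) + exp(t), t^2*exp(t)/2 + t*exp(t), t^2*exp(t) + t*exp(t)]
  [-2*t*exp(t), t^2*exp(t) + 4*t*exp(t) + exp(t), 2*t^2*exp(t) + 6*t*exp(t)]
  [t*exp(t), -t^2*exp(t)/2 - 2*t*exp(t), -t^2*exp(t) - 3*t*exp(t) + exp(t)]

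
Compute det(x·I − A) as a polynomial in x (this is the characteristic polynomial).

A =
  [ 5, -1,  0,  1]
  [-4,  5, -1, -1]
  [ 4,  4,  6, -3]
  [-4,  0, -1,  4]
x^4 - 20*x^3 + 150*x^2 - 500*x + 625

Expanding det(x·I − A) (e.g. by cofactor expansion or by noting that A is similar to its Jordan form J, which has the same characteristic polynomial as A) gives
  χ_A(x) = x^4 - 20*x^3 + 150*x^2 - 500*x + 625
which factors as (x - 5)^4. The eigenvalues (with algebraic multiplicities) are λ = 5 with multiplicity 4.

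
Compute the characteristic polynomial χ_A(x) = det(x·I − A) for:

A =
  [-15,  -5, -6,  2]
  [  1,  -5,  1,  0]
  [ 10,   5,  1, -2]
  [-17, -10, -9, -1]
x^4 + 20*x^3 + 150*x^2 + 500*x + 625

Expanding det(x·I − A) (e.g. by cofactor expansion or by noting that A is similar to its Jordan form J, which has the same characteristic polynomial as A) gives
  χ_A(x) = x^4 + 20*x^3 + 150*x^2 + 500*x + 625
which factors as (x + 5)^4. The eigenvalues (with algebraic multiplicities) are λ = -5 with multiplicity 4.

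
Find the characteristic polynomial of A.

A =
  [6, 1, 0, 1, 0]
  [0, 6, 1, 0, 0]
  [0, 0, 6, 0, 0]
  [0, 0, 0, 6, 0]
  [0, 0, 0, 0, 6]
x^5 - 30*x^4 + 360*x^3 - 2160*x^2 + 6480*x - 7776

Expanding det(x·I − A) (e.g. by cofactor expansion or by noting that A is similar to its Jordan form J, which has the same characteristic polynomial as A) gives
  χ_A(x) = x^5 - 30*x^4 + 360*x^3 - 2160*x^2 + 6480*x - 7776
which factors as (x - 6)^5. The eigenvalues (with algebraic multiplicities) are λ = 6 with multiplicity 5.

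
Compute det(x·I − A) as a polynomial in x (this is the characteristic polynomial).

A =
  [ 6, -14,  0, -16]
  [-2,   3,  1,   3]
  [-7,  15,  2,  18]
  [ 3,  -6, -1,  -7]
x^4 - 4*x^3

Expanding det(x·I − A) (e.g. by cofactor expansion or by noting that A is similar to its Jordan form J, which has the same characteristic polynomial as A) gives
  χ_A(x) = x^4 - 4*x^3
which factors as x^3*(x - 4). The eigenvalues (with algebraic multiplicities) are λ = 0 with multiplicity 3, λ = 4 with multiplicity 1.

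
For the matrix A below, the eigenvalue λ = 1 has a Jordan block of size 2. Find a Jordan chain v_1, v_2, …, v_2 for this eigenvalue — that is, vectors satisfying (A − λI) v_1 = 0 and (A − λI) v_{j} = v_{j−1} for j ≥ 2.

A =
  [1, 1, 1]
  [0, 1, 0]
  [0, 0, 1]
A Jordan chain for λ = 1 of length 2:
v_1 = (1, 0, 0)ᵀ
v_2 = (0, 1, 0)ᵀ

Let N = A − (1)·I. We want v_2 with N^2 v_2 = 0 but N^1 v_2 ≠ 0; then v_{j-1} := N · v_j for j = 2, …, 2.

Pick v_2 = (0, 1, 0)ᵀ.
Then v_1 = N · v_2 = (1, 0, 0)ᵀ.

Sanity check: (A − (1)·I) v_1 = (0, 0, 0)ᵀ = 0. ✓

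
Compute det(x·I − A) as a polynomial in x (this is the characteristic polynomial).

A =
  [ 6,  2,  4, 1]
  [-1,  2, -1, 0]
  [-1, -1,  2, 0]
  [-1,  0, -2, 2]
x^4 - 12*x^3 + 54*x^2 - 108*x + 81

Expanding det(x·I − A) (e.g. by cofactor expansion or by noting that A is similar to its Jordan form J, which has the same characteristic polynomial as A) gives
  χ_A(x) = x^4 - 12*x^3 + 54*x^2 - 108*x + 81
which factors as (x - 3)^4. The eigenvalues (with algebraic multiplicities) are λ = 3 with multiplicity 4.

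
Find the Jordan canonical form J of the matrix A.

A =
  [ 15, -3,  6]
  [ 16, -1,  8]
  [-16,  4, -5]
J_2(3) ⊕ J_1(3)

The characteristic polynomial is
  det(x·I − A) = x^3 - 9*x^2 + 27*x - 27 = (x - 3)^3

Eigenvalues and multiplicities (the geometric multiplicity of λ is n − rank(A − λI), which equals the number of Jordan blocks for λ):
  λ = 3: algebraic multiplicity = 3, geometric multiplicity = 2

Determining the block sizes for each eigenvalue:
  λ = 3: 2 blocks summing to 3 forces exactly one block of size 2 and the rest size 1 → block sizes [2, 1]

Assembling the blocks gives a Jordan form
J =
  [3, 1, 0]
  [0, 3, 0]
  [0, 0, 3]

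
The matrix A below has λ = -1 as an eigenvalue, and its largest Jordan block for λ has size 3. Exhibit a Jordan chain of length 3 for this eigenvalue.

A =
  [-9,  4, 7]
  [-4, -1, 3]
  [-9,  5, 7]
A Jordan chain for λ = -1 of length 3:
v_1 = (-15, 5, -20)ᵀ
v_2 = (-8, -4, -9)ᵀ
v_3 = (1, 0, 0)ᵀ

Let N = A − (-1)·I. We want v_3 with N^3 v_3 = 0 but N^2 v_3 ≠ 0; then v_{j-1} := N · v_j for j = 3, …, 2.

Pick v_3 = (1, 0, 0)ᵀ.
Then v_2 = N · v_3 = (-8, -4, -9)ᵀ.
Then v_1 = N · v_2 = (-15, 5, -20)ᵀ.

Sanity check: (A − (-1)·I) v_1 = (0, 0, 0)ᵀ = 0. ✓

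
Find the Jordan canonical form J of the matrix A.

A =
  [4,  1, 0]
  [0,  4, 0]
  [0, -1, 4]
J_2(4) ⊕ J_1(4)

The characteristic polynomial is
  det(x·I − A) = x^3 - 12*x^2 + 48*x - 64 = (x - 4)^3

Eigenvalues and multiplicities (the geometric multiplicity of λ is n − rank(A − λI), which equals the number of Jordan blocks for λ):
  λ = 4: algebraic multiplicity = 3, geometric multiplicity = 2

Determining the block sizes for each eigenvalue:
  λ = 4: 2 blocks summing to 3 forces exactly one block of size 2 and the rest size 1 → block sizes [2, 1]

Assembling the blocks gives a Jordan form
J =
  [4, 1, 0]
  [0, 4, 0]
  [0, 0, 4]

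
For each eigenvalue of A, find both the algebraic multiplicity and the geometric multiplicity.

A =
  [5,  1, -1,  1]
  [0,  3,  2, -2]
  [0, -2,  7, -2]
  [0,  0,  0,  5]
λ = 5: alg = 4, geom = 3

Step 1 — factor the characteristic polynomial to read off the algebraic multiplicities:
  χ_A(x) = (x - 5)^4

Step 2 — compute geometric multiplicities via the rank-nullity identity g(λ) = n − rank(A − λI):
  rank(A − (5)·I) = 1, so dim ker(A − (5)·I) = n − 1 = 3

Summary:
  λ = 5: algebraic multiplicity = 4, geometric multiplicity = 3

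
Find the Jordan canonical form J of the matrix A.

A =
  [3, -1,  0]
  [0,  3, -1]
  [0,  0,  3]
J_3(3)

The characteristic polynomial is
  det(x·I − A) = x^3 - 9*x^2 + 27*x - 27 = (x - 3)^3

Eigenvalues and multiplicities (the geometric multiplicity of λ is n − rank(A − λI), which equals the number of Jordan blocks for λ):
  λ = 3: algebraic multiplicity = 3, geometric multiplicity = 1

Determining the block sizes for each eigenvalue:
  λ = 3: one block (gm = 1), so the single block has size am = 3 → block sizes [3]

Assembling the blocks gives a Jordan form
J =
  [3, 1, 0]
  [0, 3, 1]
  [0, 0, 3]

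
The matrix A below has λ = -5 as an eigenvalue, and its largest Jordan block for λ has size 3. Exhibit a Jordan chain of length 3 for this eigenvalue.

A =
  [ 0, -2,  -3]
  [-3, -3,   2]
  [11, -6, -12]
A Jordan chain for λ = -5 of length 3:
v_1 = (-2, 1, -4)ᵀ
v_2 = (5, -3, 11)ᵀ
v_3 = (1, 0, 0)ᵀ

Let N = A − (-5)·I. We want v_3 with N^3 v_3 = 0 but N^2 v_3 ≠ 0; then v_{j-1} := N · v_j for j = 3, …, 2.

Pick v_3 = (1, 0, 0)ᵀ.
Then v_2 = N · v_3 = (5, -3, 11)ᵀ.
Then v_1 = N · v_2 = (-2, 1, -4)ᵀ.

Sanity check: (A − (-5)·I) v_1 = (0, 0, 0)ᵀ = 0. ✓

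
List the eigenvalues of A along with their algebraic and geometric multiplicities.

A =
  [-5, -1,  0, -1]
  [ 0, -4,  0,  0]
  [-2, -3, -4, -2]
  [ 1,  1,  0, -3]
λ = -4: alg = 4, geom = 2

Step 1 — factor the characteristic polynomial to read off the algebraic multiplicities:
  χ_A(x) = (x + 4)^4

Step 2 — compute geometric multiplicities via the rank-nullity identity g(λ) = n − rank(A − λI):
  rank(A − (-4)·I) = 2, so dim ker(A − (-4)·I) = n − 2 = 2

Summary:
  λ = -4: algebraic multiplicity = 4, geometric multiplicity = 2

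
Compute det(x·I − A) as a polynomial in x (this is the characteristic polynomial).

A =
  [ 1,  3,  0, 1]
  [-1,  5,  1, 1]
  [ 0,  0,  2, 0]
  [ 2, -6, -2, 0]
x^4 - 8*x^3 + 24*x^2 - 32*x + 16

Expanding det(x·I − A) (e.g. by cofactor expansion or by noting that A is similar to its Jordan form J, which has the same characteristic polynomial as A) gives
  χ_A(x) = x^4 - 8*x^3 + 24*x^2 - 32*x + 16
which factors as (x - 2)^4. The eigenvalues (with algebraic multiplicities) are λ = 2 with multiplicity 4.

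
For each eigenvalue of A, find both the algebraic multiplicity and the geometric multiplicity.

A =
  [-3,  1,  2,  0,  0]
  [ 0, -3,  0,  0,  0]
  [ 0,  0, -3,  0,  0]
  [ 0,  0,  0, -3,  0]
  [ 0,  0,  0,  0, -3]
λ = -3: alg = 5, geom = 4

Step 1 — factor the characteristic polynomial to read off the algebraic multiplicities:
  χ_A(x) = (x + 3)^5

Step 2 — compute geometric multiplicities via the rank-nullity identity g(λ) = n − rank(A − λI):
  rank(A − (-3)·I) = 1, so dim ker(A − (-3)·I) = n − 1 = 4

Summary:
  λ = -3: algebraic multiplicity = 5, geometric multiplicity = 4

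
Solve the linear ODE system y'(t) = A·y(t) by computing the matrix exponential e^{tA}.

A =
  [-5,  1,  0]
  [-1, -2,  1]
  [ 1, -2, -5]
e^{tA} =
  [-t*exp(-4*t) + exp(-4*t), t^2*exp(-4*t)/2 + t*exp(-4*t), t^2*exp(-4*t)/2]
  [-t*exp(-4*t), t^2*exp(-4*t)/2 + 2*t*exp(-4*t) + exp(-4*t), t^2*exp(-4*t)/2 + t*exp(-4*t)]
  [t*exp(-4*t), -t^2*exp(-4*t)/2 - 2*t*exp(-4*t), -t^2*exp(-4*t)/2 - t*exp(-4*t) + exp(-4*t)]

Strategy: write A = P · J · P⁻¹ where J is a Jordan canonical form, so e^{tA} = P · e^{tJ} · P⁻¹, and e^{tJ} can be computed block-by-block.

A has Jordan form
J =
  [-4,  1,  0]
  [ 0, -4,  1]
  [ 0,  0, -4]
(up to reordering of blocks).

Per-block formulas:
  For a 3×3 Jordan block J_3(-4): exp(t · J_3(-4)) = e^(-4t)·(I + t·N + (t^2/2)·N^2), where N is the 3×3 nilpotent shift.

After assembling e^{tJ} and conjugating by P, we get:

e^{tA} =
  [-t*exp(-4*t) + exp(-4*t), t^2*exp(-4*t)/2 + t*exp(-4*t), t^2*exp(-4*t)/2]
  [-t*exp(-4*t), t^2*exp(-4*t)/2 + 2*t*exp(-4*t) + exp(-4*t), t^2*exp(-4*t)/2 + t*exp(-4*t)]
  [t*exp(-4*t), -t^2*exp(-4*t)/2 - 2*t*exp(-4*t), -t^2*exp(-4*t)/2 - t*exp(-4*t) + exp(-4*t)]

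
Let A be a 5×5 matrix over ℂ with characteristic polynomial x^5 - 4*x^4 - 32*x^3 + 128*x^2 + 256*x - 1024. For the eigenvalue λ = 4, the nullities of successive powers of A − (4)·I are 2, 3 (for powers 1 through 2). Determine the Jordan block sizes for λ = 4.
Block sizes for λ = 4: [2, 1]

From the dimensions of kernels of powers, the number of Jordan blocks of size at least j is d_j − d_{j−1} where d_j = dim ker(N^j) (with d_0 = 0). Computing the differences gives [2, 1].
The number of blocks of size exactly k is (#blocks of size ≥ k) − (#blocks of size ≥ k + 1), so the partition is: 1 block(s) of size 1, 1 block(s) of size 2.
In nonincreasing order the block sizes are [2, 1].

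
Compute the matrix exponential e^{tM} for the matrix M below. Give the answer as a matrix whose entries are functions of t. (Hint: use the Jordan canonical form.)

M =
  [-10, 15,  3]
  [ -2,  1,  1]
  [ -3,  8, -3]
e^{tM} =
  [-3*t^2*exp(-4*t)/2 - 6*t*exp(-4*t) + exp(-4*t), 9*t^2*exp(-4*t)/2 + 15*t*exp(-4*t), 3*t*exp(-4*t)]
  [-t^2*exp(-4*t)/2 - 2*t*exp(-4*t), 3*t^2*exp(-4*t)/2 + 5*t*exp(-4*t) + exp(-4*t), t*exp(-4*t)]
  [-t^2*exp(-4*t)/2 - 3*t*exp(-4*t), 3*t^2*exp(-4*t)/2 + 8*t*exp(-4*t), t*exp(-4*t) + exp(-4*t)]

Strategy: write M = P · J · P⁻¹ where J is a Jordan canonical form, so e^{tM} = P · e^{tJ} · P⁻¹, and e^{tJ} can be computed block-by-block.

M has Jordan form
J =
  [-4,  1,  0]
  [ 0, -4,  1]
  [ 0,  0, -4]
(up to reordering of blocks).

Per-block formulas:
  For a 3×3 Jordan block J_3(-4): exp(t · J_3(-4)) = e^(-4t)·(I + t·N + (t^2/2)·N^2), where N is the 3×3 nilpotent shift.

After assembling e^{tJ} and conjugating by P, we get:

e^{tM} =
  [-3*t^2*exp(-4*t)/2 - 6*t*exp(-4*t) + exp(-4*t), 9*t^2*exp(-4*t)/2 + 15*t*exp(-4*t), 3*t*exp(-4*t)]
  [-t^2*exp(-4*t)/2 - 2*t*exp(-4*t), 3*t^2*exp(-4*t)/2 + 5*t*exp(-4*t) + exp(-4*t), t*exp(-4*t)]
  [-t^2*exp(-4*t)/2 - 3*t*exp(-4*t), 3*t^2*exp(-4*t)/2 + 8*t*exp(-4*t), t*exp(-4*t) + exp(-4*t)]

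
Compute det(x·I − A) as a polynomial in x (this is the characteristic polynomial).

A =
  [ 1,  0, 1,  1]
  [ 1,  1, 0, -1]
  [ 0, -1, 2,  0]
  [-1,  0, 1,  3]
x^4 - 7*x^3 + 18*x^2 - 20*x + 8

Expanding det(x·I − A) (e.g. by cofactor expansion or by noting that A is similar to its Jordan form J, which has the same characteristic polynomial as A) gives
  χ_A(x) = x^4 - 7*x^3 + 18*x^2 - 20*x + 8
which factors as (x - 2)^3*(x - 1). The eigenvalues (with algebraic multiplicities) are λ = 1 with multiplicity 1, λ = 2 with multiplicity 3.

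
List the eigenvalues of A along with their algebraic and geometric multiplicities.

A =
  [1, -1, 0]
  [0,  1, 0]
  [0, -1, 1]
λ = 1: alg = 3, geom = 2

Step 1 — factor the characteristic polynomial to read off the algebraic multiplicities:
  χ_A(x) = (x - 1)^3

Step 2 — compute geometric multiplicities via the rank-nullity identity g(λ) = n − rank(A − λI):
  rank(A − (1)·I) = 1, so dim ker(A − (1)·I) = n − 1 = 2

Summary:
  λ = 1: algebraic multiplicity = 3, geometric multiplicity = 2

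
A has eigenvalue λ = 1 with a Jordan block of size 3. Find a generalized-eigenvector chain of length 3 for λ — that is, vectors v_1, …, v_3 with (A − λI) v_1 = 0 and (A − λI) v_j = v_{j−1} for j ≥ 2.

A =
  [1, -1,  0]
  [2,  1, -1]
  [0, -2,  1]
A Jordan chain for λ = 1 of length 3:
v_1 = (-2, 0, -4)ᵀ
v_2 = (0, 2, 0)ᵀ
v_3 = (1, 0, 0)ᵀ

Let N = A − (1)·I. We want v_3 with N^3 v_3 = 0 but N^2 v_3 ≠ 0; then v_{j-1} := N · v_j for j = 3, …, 2.

Pick v_3 = (1, 0, 0)ᵀ.
Then v_2 = N · v_3 = (0, 2, 0)ᵀ.
Then v_1 = N · v_2 = (-2, 0, -4)ᵀ.

Sanity check: (A − (1)·I) v_1 = (0, 0, 0)ᵀ = 0. ✓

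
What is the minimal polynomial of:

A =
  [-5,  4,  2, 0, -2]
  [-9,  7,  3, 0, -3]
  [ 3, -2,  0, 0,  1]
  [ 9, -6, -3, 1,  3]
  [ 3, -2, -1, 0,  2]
x^2 - 2*x + 1

The characteristic polynomial is χ_A(x) = (x - 1)^5, so the eigenvalues are known. The minimal polynomial is
  m_A(x) = Π_λ (x − λ)^{k_λ}
where k_λ is the size of the *largest* Jordan block for λ (equivalently, the smallest k with (A − λI)^k v = 0 for every generalised eigenvector v of λ).

  λ = 1: largest Jordan block has size 2, contributing (x − 1)^2

So m_A(x) = (x - 1)^2 = x^2 - 2*x + 1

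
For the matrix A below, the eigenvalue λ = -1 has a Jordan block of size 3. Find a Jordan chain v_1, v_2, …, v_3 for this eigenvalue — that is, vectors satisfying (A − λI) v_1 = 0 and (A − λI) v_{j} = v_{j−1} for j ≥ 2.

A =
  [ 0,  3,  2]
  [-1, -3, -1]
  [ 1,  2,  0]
A Jordan chain for λ = -1 of length 3:
v_1 = (1, -1, 1)ᵀ
v_2 = (3, -2, 2)ᵀ
v_3 = (0, 1, 0)ᵀ

Let N = A − (-1)·I. We want v_3 with N^3 v_3 = 0 but N^2 v_3 ≠ 0; then v_{j-1} := N · v_j for j = 3, …, 2.

Pick v_3 = (0, 1, 0)ᵀ.
Then v_2 = N · v_3 = (3, -2, 2)ᵀ.
Then v_1 = N · v_2 = (1, -1, 1)ᵀ.

Sanity check: (A − (-1)·I) v_1 = (0, 0, 0)ᵀ = 0. ✓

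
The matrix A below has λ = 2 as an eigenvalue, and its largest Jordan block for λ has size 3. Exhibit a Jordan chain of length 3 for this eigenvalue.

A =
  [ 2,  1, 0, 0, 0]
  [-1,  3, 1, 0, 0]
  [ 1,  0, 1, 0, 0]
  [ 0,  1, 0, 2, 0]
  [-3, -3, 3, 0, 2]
A Jordan chain for λ = 2 of length 3:
v_1 = (-1, 0, -1, -1, 6)ᵀ
v_2 = (0, -1, 1, 0, -3)ᵀ
v_3 = (1, 0, 0, 0, 0)ᵀ

Let N = A − (2)·I. We want v_3 with N^3 v_3 = 0 but N^2 v_3 ≠ 0; then v_{j-1} := N · v_j for j = 3, …, 2.

Pick v_3 = (1, 0, 0, 0, 0)ᵀ.
Then v_2 = N · v_3 = (0, -1, 1, 0, -3)ᵀ.
Then v_1 = N · v_2 = (-1, 0, -1, -1, 6)ᵀ.

Sanity check: (A − (2)·I) v_1 = (0, 0, 0, 0, 0)ᵀ = 0. ✓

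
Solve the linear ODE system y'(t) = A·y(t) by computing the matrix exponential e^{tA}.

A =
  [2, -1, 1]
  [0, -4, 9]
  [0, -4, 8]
e^{tA} =
  [exp(2*t), t^2*exp(2*t) - t*exp(2*t), -3*t^2*exp(2*t)/2 + t*exp(2*t)]
  [0, -6*t*exp(2*t) + exp(2*t), 9*t*exp(2*t)]
  [0, -4*t*exp(2*t), 6*t*exp(2*t) + exp(2*t)]

Strategy: write A = P · J · P⁻¹ where J is a Jordan canonical form, so e^{tA} = P · e^{tJ} · P⁻¹, and e^{tJ} can be computed block-by-block.

A has Jordan form
J =
  [2, 1, 0]
  [0, 2, 1]
  [0, 0, 2]
(up to reordering of blocks).

Per-block formulas:
  For a 3×3 Jordan block J_3(2): exp(t · J_3(2)) = e^(2t)·(I + t·N + (t^2/2)·N^2), where N is the 3×3 nilpotent shift.

After assembling e^{tJ} and conjugating by P, we get:

e^{tA} =
  [exp(2*t), t^2*exp(2*t) - t*exp(2*t), -3*t^2*exp(2*t)/2 + t*exp(2*t)]
  [0, -6*t*exp(2*t) + exp(2*t), 9*t*exp(2*t)]
  [0, -4*t*exp(2*t), 6*t*exp(2*t) + exp(2*t)]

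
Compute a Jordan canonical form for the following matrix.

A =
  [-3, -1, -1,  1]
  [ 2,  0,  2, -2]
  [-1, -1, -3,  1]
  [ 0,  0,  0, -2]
J_2(-2) ⊕ J_1(-2) ⊕ J_1(-2)

The characteristic polynomial is
  det(x·I − A) = x^4 + 8*x^3 + 24*x^2 + 32*x + 16 = (x + 2)^4

Eigenvalues and multiplicities (the geometric multiplicity of λ is n − rank(A − λI), which equals the number of Jordan blocks for λ):
  λ = -2: algebraic multiplicity = 4, geometric multiplicity = 3

Determining the block sizes for each eigenvalue:
  λ = -2: 3 blocks summing to 4 forces exactly one block of size 2 and the rest size 1 → block sizes [2, 1, 1]

Assembling the blocks gives a Jordan form
J =
  [-2,  1,  0,  0]
  [ 0, -2,  0,  0]
  [ 0,  0, -2,  0]
  [ 0,  0,  0, -2]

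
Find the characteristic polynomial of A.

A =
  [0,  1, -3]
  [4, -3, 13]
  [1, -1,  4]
x^3 - x^2

Expanding det(x·I − A) (e.g. by cofactor expansion or by noting that A is similar to its Jordan form J, which has the same characteristic polynomial as A) gives
  χ_A(x) = x^3 - x^2
which factors as x^2*(x - 1). The eigenvalues (with algebraic multiplicities) are λ = 0 with multiplicity 2, λ = 1 with multiplicity 1.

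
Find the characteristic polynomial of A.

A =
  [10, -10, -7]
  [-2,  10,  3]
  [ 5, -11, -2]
x^3 - 18*x^2 + 108*x - 216

Expanding det(x·I − A) (e.g. by cofactor expansion or by noting that A is similar to its Jordan form J, which has the same characteristic polynomial as A) gives
  χ_A(x) = x^3 - 18*x^2 + 108*x - 216
which factors as (x - 6)^3. The eigenvalues (with algebraic multiplicities) are λ = 6 with multiplicity 3.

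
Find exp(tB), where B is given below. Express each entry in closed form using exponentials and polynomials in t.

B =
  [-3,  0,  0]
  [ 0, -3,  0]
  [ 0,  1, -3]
e^{tB} =
  [exp(-3*t), 0, 0]
  [0, exp(-3*t), 0]
  [0, t*exp(-3*t), exp(-3*t)]

Strategy: write B = P · J · P⁻¹ where J is a Jordan canonical form, so e^{tB} = P · e^{tJ} · P⁻¹, and e^{tJ} can be computed block-by-block.

B has Jordan form
J =
  [-3,  1,  0]
  [ 0, -3,  0]
  [ 0,  0, -3]
(up to reordering of blocks).

Per-block formulas:
  For a 2×2 Jordan block J_2(-3): exp(t · J_2(-3)) = e^(-3t)·(I + t·N), where N is the 2×2 nilpotent shift.
  For a 1×1 block at λ = -3: exp(t · [-3]) = [e^(-3t)].

After assembling e^{tJ} and conjugating by P, we get:

e^{tB} =
  [exp(-3*t), 0, 0]
  [0, exp(-3*t), 0]
  [0, t*exp(-3*t), exp(-3*t)]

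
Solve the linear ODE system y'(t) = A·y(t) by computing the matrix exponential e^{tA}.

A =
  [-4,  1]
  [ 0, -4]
e^{tA} =
  [exp(-4*t), t*exp(-4*t)]
  [0, exp(-4*t)]

Strategy: write A = P · J · P⁻¹ where J is a Jordan canonical form, so e^{tA} = P · e^{tJ} · P⁻¹, and e^{tJ} can be computed block-by-block.

A has Jordan form
J =
  [-4,  1]
  [ 0, -4]
(up to reordering of blocks).

Per-block formulas:
  For a 2×2 Jordan block J_2(-4): exp(t · J_2(-4)) = e^(-4t)·(I + t·N), where N is the 2×2 nilpotent shift.

After assembling e^{tJ} and conjugating by P, we get:

e^{tA} =
  [exp(-4*t), t*exp(-4*t)]
  [0, exp(-4*t)]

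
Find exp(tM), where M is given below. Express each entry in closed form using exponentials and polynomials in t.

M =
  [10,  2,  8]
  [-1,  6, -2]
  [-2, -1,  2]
e^{tM} =
  [-t^2*exp(6*t) + 4*t*exp(6*t) + exp(6*t), 2*t*exp(6*t), -2*t^2*exp(6*t) + 8*t*exp(6*t)]
  [-t*exp(6*t), exp(6*t), -2*t*exp(6*t)]
  [t^2*exp(6*t)/2 - 2*t*exp(6*t), -t*exp(6*t), t^2*exp(6*t) - 4*t*exp(6*t) + exp(6*t)]

Strategy: write M = P · J · P⁻¹ where J is a Jordan canonical form, so e^{tM} = P · e^{tJ} · P⁻¹, and e^{tJ} can be computed block-by-block.

M has Jordan form
J =
  [6, 1, 0]
  [0, 6, 1]
  [0, 0, 6]
(up to reordering of blocks).

Per-block formulas:
  For a 3×3 Jordan block J_3(6): exp(t · J_3(6)) = e^(6t)·(I + t·N + (t^2/2)·N^2), where N is the 3×3 nilpotent shift.

After assembling e^{tJ} and conjugating by P, we get:

e^{tM} =
  [-t^2*exp(6*t) + 4*t*exp(6*t) + exp(6*t), 2*t*exp(6*t), -2*t^2*exp(6*t) + 8*t*exp(6*t)]
  [-t*exp(6*t), exp(6*t), -2*t*exp(6*t)]
  [t^2*exp(6*t)/2 - 2*t*exp(6*t), -t*exp(6*t), t^2*exp(6*t) - 4*t*exp(6*t) + exp(6*t)]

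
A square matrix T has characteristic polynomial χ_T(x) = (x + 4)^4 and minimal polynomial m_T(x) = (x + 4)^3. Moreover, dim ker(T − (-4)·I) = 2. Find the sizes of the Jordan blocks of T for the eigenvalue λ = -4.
Block sizes for λ = -4: [3, 1]

Step 1 — from the characteristic polynomial, algebraic multiplicity of λ = -4 is 4. From dim ker(T − (-4)·I) = 2, there are exactly 2 Jordan blocks for λ = -4.
Step 2 — from the minimal polynomial, the factor (x + 4)^3 tells us the largest block for λ = -4 has size 3.
Step 3 — with total size 4, 2 blocks, and largest block 3, the block sizes (in nonincreasing order) are [3, 1].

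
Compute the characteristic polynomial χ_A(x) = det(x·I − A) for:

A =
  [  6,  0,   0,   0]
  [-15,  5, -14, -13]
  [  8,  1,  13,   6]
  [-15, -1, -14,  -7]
x^4 - 17*x^3 + 90*x^2 - 108*x - 216

Expanding det(x·I − A) (e.g. by cofactor expansion or by noting that A is similar to its Jordan form J, which has the same characteristic polynomial as A) gives
  χ_A(x) = x^4 - 17*x^3 + 90*x^2 - 108*x - 216
which factors as (x - 6)^3*(x + 1). The eigenvalues (with algebraic multiplicities) are λ = -1 with multiplicity 1, λ = 6 with multiplicity 3.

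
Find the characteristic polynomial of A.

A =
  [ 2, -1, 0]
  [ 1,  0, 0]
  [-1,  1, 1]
x^3 - 3*x^2 + 3*x - 1

Expanding det(x·I − A) (e.g. by cofactor expansion or by noting that A is similar to its Jordan form J, which has the same characteristic polynomial as A) gives
  χ_A(x) = x^3 - 3*x^2 + 3*x - 1
which factors as (x - 1)^3. The eigenvalues (with algebraic multiplicities) are λ = 1 with multiplicity 3.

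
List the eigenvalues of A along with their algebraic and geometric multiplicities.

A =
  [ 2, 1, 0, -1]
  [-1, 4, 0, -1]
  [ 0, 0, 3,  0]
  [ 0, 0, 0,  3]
λ = 3: alg = 4, geom = 3

Step 1 — factor the characteristic polynomial to read off the algebraic multiplicities:
  χ_A(x) = (x - 3)^4

Step 2 — compute geometric multiplicities via the rank-nullity identity g(λ) = n − rank(A − λI):
  rank(A − (3)·I) = 1, so dim ker(A − (3)·I) = n − 1 = 3

Summary:
  λ = 3: algebraic multiplicity = 4, geometric multiplicity = 3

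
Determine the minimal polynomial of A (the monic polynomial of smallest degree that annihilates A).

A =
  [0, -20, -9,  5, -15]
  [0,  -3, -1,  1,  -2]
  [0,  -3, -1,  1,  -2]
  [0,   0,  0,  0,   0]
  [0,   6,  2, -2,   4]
x^3

The characteristic polynomial is χ_A(x) = x^5, so the eigenvalues are known. The minimal polynomial is
  m_A(x) = Π_λ (x − λ)^{k_λ}
where k_λ is the size of the *largest* Jordan block for λ (equivalently, the smallest k with (A − λI)^k v = 0 for every generalised eigenvector v of λ).

  λ = 0: largest Jordan block has size 3, contributing (x − 0)^3

So m_A(x) = x^3 = x^3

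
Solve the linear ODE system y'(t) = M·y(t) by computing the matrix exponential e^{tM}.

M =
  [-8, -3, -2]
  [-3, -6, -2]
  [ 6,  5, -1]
e^{tM} =
  [3*t^2*exp(-5*t) - 3*t*exp(-5*t) + exp(-5*t), t^2*exp(-5*t) - 3*t*exp(-5*t), 2*t^2*exp(-5*t) - 2*t*exp(-5*t)]
  [-3*t*exp(-5*t), -t*exp(-5*t) + exp(-5*t), -2*t*exp(-5*t)]
  [-9*t^2*exp(-5*t)/2 + 6*t*exp(-5*t), -3*t^2*exp(-5*t)/2 + 5*t*exp(-5*t), -3*t^2*exp(-5*t) + 4*t*exp(-5*t) + exp(-5*t)]

Strategy: write M = P · J · P⁻¹ where J is a Jordan canonical form, so e^{tM} = P · e^{tJ} · P⁻¹, and e^{tJ} can be computed block-by-block.

M has Jordan form
J =
  [-5,  1,  0]
  [ 0, -5,  1]
  [ 0,  0, -5]
(up to reordering of blocks).

Per-block formulas:
  For a 3×3 Jordan block J_3(-5): exp(t · J_3(-5)) = e^(-5t)·(I + t·N + (t^2/2)·N^2), where N is the 3×3 nilpotent shift.

After assembling e^{tJ} and conjugating by P, we get:

e^{tM} =
  [3*t^2*exp(-5*t) - 3*t*exp(-5*t) + exp(-5*t), t^2*exp(-5*t) - 3*t*exp(-5*t), 2*t^2*exp(-5*t) - 2*t*exp(-5*t)]
  [-3*t*exp(-5*t), -t*exp(-5*t) + exp(-5*t), -2*t*exp(-5*t)]
  [-9*t^2*exp(-5*t)/2 + 6*t*exp(-5*t), -3*t^2*exp(-5*t)/2 + 5*t*exp(-5*t), -3*t^2*exp(-5*t) + 4*t*exp(-5*t) + exp(-5*t)]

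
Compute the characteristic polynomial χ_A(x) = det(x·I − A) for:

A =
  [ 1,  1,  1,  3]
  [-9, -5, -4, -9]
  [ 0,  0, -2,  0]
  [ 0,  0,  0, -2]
x^4 + 8*x^3 + 24*x^2 + 32*x + 16

Expanding det(x·I − A) (e.g. by cofactor expansion or by noting that A is similar to its Jordan form J, which has the same characteristic polynomial as A) gives
  χ_A(x) = x^4 + 8*x^3 + 24*x^2 + 32*x + 16
which factors as (x + 2)^4. The eigenvalues (with algebraic multiplicities) are λ = -2 with multiplicity 4.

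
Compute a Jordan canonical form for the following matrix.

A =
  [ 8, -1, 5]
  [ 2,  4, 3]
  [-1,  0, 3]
J_3(5)

The characteristic polynomial is
  det(x·I − A) = x^3 - 15*x^2 + 75*x - 125 = (x - 5)^3

Eigenvalues and multiplicities (the geometric multiplicity of λ is n − rank(A − λI), which equals the number of Jordan blocks for λ):
  λ = 5: algebraic multiplicity = 3, geometric multiplicity = 1

Determining the block sizes for each eigenvalue:
  λ = 5: one block (gm = 1), so the single block has size am = 3 → block sizes [3]

Assembling the blocks gives a Jordan form
J =
  [5, 1, 0]
  [0, 5, 1]
  [0, 0, 5]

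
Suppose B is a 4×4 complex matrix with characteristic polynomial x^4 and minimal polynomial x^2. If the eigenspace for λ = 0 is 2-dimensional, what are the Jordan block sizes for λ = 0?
Block sizes for λ = 0: [2, 2]

Step 1 — from the characteristic polynomial, algebraic multiplicity of λ = 0 is 4. From dim ker(B − (0)·I) = 2, there are exactly 2 Jordan blocks for λ = 0.
Step 2 — from the minimal polynomial, the factor (x − 0)^2 tells us the largest block for λ = 0 has size 2.
Step 3 — with total size 4, 2 blocks, and largest block 2, the block sizes (in nonincreasing order) are [2, 2].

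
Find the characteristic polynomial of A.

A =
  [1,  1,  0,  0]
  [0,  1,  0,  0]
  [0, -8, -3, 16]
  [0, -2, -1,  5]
x^4 - 4*x^3 + 6*x^2 - 4*x + 1

Expanding det(x·I − A) (e.g. by cofactor expansion or by noting that A is similar to its Jordan form J, which has the same characteristic polynomial as A) gives
  χ_A(x) = x^4 - 4*x^3 + 6*x^2 - 4*x + 1
which factors as (x - 1)^4. The eigenvalues (with algebraic multiplicities) are λ = 1 with multiplicity 4.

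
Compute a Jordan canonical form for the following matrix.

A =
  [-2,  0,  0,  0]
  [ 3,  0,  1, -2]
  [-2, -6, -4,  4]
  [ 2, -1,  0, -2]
J_3(-2) ⊕ J_1(-2)

The characteristic polynomial is
  det(x·I − A) = x^4 + 8*x^3 + 24*x^2 + 32*x + 16 = (x + 2)^4

Eigenvalues and multiplicities (the geometric multiplicity of λ is n − rank(A − λI), which equals the number of Jordan blocks for λ):
  λ = -2: algebraic multiplicity = 4, geometric multiplicity = 2

Determining the block sizes for each eigenvalue:
  λ = -2: with am = 4 and gm = 2, the partition is not yet determined (e.g. several partitions of 4 into 2 parts exist). Let N = A − (-2)·I. Computing rank(N^1) = 2, rank(N^2) = 1, rank(N^3) = 0; the number of blocks of size ≥ j is rank(N^{j−1}) − rank(N^j), giving [2, 1, 1]. So we have 1 block(s) of size 3, 1 block(s) of size 1 → block sizes [3, 1]

Assembling the blocks gives a Jordan form
J =
  [-2,  1,  0,  0]
  [ 0, -2,  1,  0]
  [ 0,  0, -2,  0]
  [ 0,  0,  0, -2]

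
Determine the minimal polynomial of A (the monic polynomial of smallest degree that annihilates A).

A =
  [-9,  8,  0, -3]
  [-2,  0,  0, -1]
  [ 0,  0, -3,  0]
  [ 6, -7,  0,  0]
x^3 + 9*x^2 + 27*x + 27

The characteristic polynomial is χ_A(x) = (x + 3)^4, so the eigenvalues are known. The minimal polynomial is
  m_A(x) = Π_λ (x − λ)^{k_λ}
where k_λ is the size of the *largest* Jordan block for λ (equivalently, the smallest k with (A − λI)^k v = 0 for every generalised eigenvector v of λ).

  λ = -3: largest Jordan block has size 3, contributing (x + 3)^3

So m_A(x) = (x + 3)^3 = x^3 + 9*x^2 + 27*x + 27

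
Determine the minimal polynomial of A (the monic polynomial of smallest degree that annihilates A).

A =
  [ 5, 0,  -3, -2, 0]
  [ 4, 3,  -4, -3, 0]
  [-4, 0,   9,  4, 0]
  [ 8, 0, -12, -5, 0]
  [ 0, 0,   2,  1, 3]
x^2 - 6*x + 9

The characteristic polynomial is χ_A(x) = (x - 3)^5, so the eigenvalues are known. The minimal polynomial is
  m_A(x) = Π_λ (x − λ)^{k_λ}
where k_λ is the size of the *largest* Jordan block for λ (equivalently, the smallest k with (A − λI)^k v = 0 for every generalised eigenvector v of λ).

  λ = 3: largest Jordan block has size 2, contributing (x − 3)^2

So m_A(x) = (x - 3)^2 = x^2 - 6*x + 9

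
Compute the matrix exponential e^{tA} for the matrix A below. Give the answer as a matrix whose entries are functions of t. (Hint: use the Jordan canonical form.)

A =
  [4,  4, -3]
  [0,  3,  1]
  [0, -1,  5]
e^{tA} =
  [exp(4*t), -t^2*exp(4*t)/2 + 4*t*exp(4*t), t^2*exp(4*t)/2 - 3*t*exp(4*t)]
  [0, -t*exp(4*t) + exp(4*t), t*exp(4*t)]
  [0, -t*exp(4*t), t*exp(4*t) + exp(4*t)]

Strategy: write A = P · J · P⁻¹ where J is a Jordan canonical form, so e^{tA} = P · e^{tJ} · P⁻¹, and e^{tJ} can be computed block-by-block.

A has Jordan form
J =
  [4, 1, 0]
  [0, 4, 1]
  [0, 0, 4]
(up to reordering of blocks).

Per-block formulas:
  For a 3×3 Jordan block J_3(4): exp(t · J_3(4)) = e^(4t)·(I + t·N + (t^2/2)·N^2), where N is the 3×3 nilpotent shift.

After assembling e^{tJ} and conjugating by P, we get:

e^{tA} =
  [exp(4*t), -t^2*exp(4*t)/2 + 4*t*exp(4*t), t^2*exp(4*t)/2 - 3*t*exp(4*t)]
  [0, -t*exp(4*t) + exp(4*t), t*exp(4*t)]
  [0, -t*exp(4*t), t*exp(4*t) + exp(4*t)]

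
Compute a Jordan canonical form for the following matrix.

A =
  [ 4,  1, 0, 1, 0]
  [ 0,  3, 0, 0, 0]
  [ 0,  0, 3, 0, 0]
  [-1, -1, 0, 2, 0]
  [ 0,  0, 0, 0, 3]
J_2(3) ⊕ J_1(3) ⊕ J_1(3) ⊕ J_1(3)

The characteristic polynomial is
  det(x·I − A) = x^5 - 15*x^4 + 90*x^3 - 270*x^2 + 405*x - 243 = (x - 3)^5

Eigenvalues and multiplicities (the geometric multiplicity of λ is n − rank(A − λI), which equals the number of Jordan blocks for λ):
  λ = 3: algebraic multiplicity = 5, geometric multiplicity = 4

Determining the block sizes for each eigenvalue:
  λ = 3: 4 blocks summing to 5 forces exactly one block of size 2 and the rest size 1 → block sizes [2, 1, 1, 1]

Assembling the blocks gives a Jordan form
J =
  [3, 1, 0, 0, 0]
  [0, 3, 0, 0, 0]
  [0, 0, 3, 0, 0]
  [0, 0, 0, 3, 0]
  [0, 0, 0, 0, 3]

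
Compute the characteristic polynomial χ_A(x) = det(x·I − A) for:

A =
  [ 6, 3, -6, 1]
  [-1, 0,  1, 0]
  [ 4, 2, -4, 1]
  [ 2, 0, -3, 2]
x^4 - 4*x^3 + 6*x^2 - 4*x + 1

Expanding det(x·I − A) (e.g. by cofactor expansion or by noting that A is similar to its Jordan form J, which has the same characteristic polynomial as A) gives
  χ_A(x) = x^4 - 4*x^3 + 6*x^2 - 4*x + 1
which factors as (x - 1)^4. The eigenvalues (with algebraic multiplicities) are λ = 1 with multiplicity 4.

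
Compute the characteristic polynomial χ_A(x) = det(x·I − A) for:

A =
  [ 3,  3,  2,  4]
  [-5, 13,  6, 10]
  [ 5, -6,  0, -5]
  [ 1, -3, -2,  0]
x^4 - 16*x^3 + 96*x^2 - 256*x + 256

Expanding det(x·I − A) (e.g. by cofactor expansion or by noting that A is similar to its Jordan form J, which has the same characteristic polynomial as A) gives
  χ_A(x) = x^4 - 16*x^3 + 96*x^2 - 256*x + 256
which factors as (x - 4)^4. The eigenvalues (with algebraic multiplicities) are λ = 4 with multiplicity 4.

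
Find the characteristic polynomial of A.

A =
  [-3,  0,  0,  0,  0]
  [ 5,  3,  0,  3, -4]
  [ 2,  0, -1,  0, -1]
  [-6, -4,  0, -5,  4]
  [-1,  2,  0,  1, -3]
x^5 + 9*x^4 + 30*x^3 + 46*x^2 + 33*x + 9

Expanding det(x·I − A) (e.g. by cofactor expansion or by noting that A is similar to its Jordan form J, which has the same characteristic polynomial as A) gives
  χ_A(x) = x^5 + 9*x^4 + 30*x^3 + 46*x^2 + 33*x + 9
which factors as (x + 1)^3*(x + 3)^2. The eigenvalues (with algebraic multiplicities) are λ = -3 with multiplicity 2, λ = -1 with multiplicity 3.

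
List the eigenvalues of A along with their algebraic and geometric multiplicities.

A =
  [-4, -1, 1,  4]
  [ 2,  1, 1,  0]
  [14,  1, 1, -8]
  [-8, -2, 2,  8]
λ = 0: alg = 1, geom = 1; λ = 2: alg = 3, geom = 2

Step 1 — factor the characteristic polynomial to read off the algebraic multiplicities:
  χ_A(x) = x*(x - 2)^3

Step 2 — compute geometric multiplicities via the rank-nullity identity g(λ) = n − rank(A − λI):
  rank(A − (0)·I) = 3, so dim ker(A − (0)·I) = n − 3 = 1
  rank(A − (2)·I) = 2, so dim ker(A − (2)·I) = n − 2 = 2

Summary:
  λ = 0: algebraic multiplicity = 1, geometric multiplicity = 1
  λ = 2: algebraic multiplicity = 3, geometric multiplicity = 2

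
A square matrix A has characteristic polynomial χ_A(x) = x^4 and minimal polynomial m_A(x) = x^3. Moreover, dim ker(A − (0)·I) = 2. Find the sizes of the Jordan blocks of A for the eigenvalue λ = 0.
Block sizes for λ = 0: [3, 1]

Step 1 — from the characteristic polynomial, algebraic multiplicity of λ = 0 is 4. From dim ker(A − (0)·I) = 2, there are exactly 2 Jordan blocks for λ = 0.
Step 2 — from the minimal polynomial, the factor (x − 0)^3 tells us the largest block for λ = 0 has size 3.
Step 3 — with total size 4, 2 blocks, and largest block 3, the block sizes (in nonincreasing order) are [3, 1].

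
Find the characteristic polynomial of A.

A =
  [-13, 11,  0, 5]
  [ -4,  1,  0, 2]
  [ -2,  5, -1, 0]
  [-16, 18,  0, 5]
x^4 + 8*x^3 + 22*x^2 + 24*x + 9

Expanding det(x·I − A) (e.g. by cofactor expansion or by noting that A is similar to its Jordan form J, which has the same characteristic polynomial as A) gives
  χ_A(x) = x^4 + 8*x^3 + 22*x^2 + 24*x + 9
which factors as (x + 1)^2*(x + 3)^2. The eigenvalues (with algebraic multiplicities) are λ = -3 with multiplicity 2, λ = -1 with multiplicity 2.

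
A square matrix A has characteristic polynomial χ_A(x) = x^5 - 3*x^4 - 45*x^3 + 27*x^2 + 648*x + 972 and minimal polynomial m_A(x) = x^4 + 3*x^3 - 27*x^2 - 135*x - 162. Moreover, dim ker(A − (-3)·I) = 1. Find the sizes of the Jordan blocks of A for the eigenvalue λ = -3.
Block sizes for λ = -3: [3]

Step 1 — from the characteristic polynomial, algebraic multiplicity of λ = -3 is 3. From dim ker(A − (-3)·I) = 1, there are exactly 1 Jordan blocks for λ = -3.
Step 2 — from the minimal polynomial, the factor (x + 3)^3 tells us the largest block for λ = -3 has size 3.
Step 3 — with total size 3, 1 blocks, and largest block 3, the block sizes (in nonincreasing order) are [3].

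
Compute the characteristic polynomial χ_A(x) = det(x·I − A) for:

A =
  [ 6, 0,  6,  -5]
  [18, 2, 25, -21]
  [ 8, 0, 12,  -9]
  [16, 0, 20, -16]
x^4 - 4*x^3 + 16*x - 16

Expanding det(x·I − A) (e.g. by cofactor expansion or by noting that A is similar to its Jordan form J, which has the same characteristic polynomial as A) gives
  χ_A(x) = x^4 - 4*x^3 + 16*x - 16
which factors as (x - 2)^3*(x + 2). The eigenvalues (with algebraic multiplicities) are λ = -2 with multiplicity 1, λ = 2 with multiplicity 3.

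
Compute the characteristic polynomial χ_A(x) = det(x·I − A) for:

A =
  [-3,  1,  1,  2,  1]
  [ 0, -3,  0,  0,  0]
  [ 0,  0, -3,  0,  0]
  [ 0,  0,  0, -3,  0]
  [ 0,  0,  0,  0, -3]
x^5 + 15*x^4 + 90*x^3 + 270*x^2 + 405*x + 243

Expanding det(x·I − A) (e.g. by cofactor expansion or by noting that A is similar to its Jordan form J, which has the same characteristic polynomial as A) gives
  χ_A(x) = x^5 + 15*x^4 + 90*x^3 + 270*x^2 + 405*x + 243
which factors as (x + 3)^5. The eigenvalues (with algebraic multiplicities) are λ = -3 with multiplicity 5.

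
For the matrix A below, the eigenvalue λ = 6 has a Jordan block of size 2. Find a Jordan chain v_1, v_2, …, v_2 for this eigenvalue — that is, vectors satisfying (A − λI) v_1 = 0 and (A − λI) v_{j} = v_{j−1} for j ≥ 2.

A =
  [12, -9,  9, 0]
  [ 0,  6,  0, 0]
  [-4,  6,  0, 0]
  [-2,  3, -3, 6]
A Jordan chain for λ = 6 of length 2:
v_1 = (6, 0, -4, -2)ᵀ
v_2 = (1, 0, 0, 0)ᵀ

Let N = A − (6)·I. We want v_2 with N^2 v_2 = 0 but N^1 v_2 ≠ 0; then v_{j-1} := N · v_j for j = 2, …, 2.

Pick v_2 = (1, 0, 0, 0)ᵀ.
Then v_1 = N · v_2 = (6, 0, -4, -2)ᵀ.

Sanity check: (A − (6)·I) v_1 = (0, 0, 0, 0)ᵀ = 0. ✓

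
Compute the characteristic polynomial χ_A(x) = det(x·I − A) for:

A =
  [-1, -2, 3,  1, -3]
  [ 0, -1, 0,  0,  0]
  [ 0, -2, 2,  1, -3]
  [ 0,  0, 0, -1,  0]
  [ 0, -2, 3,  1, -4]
x^5 + 5*x^4 + 10*x^3 + 10*x^2 + 5*x + 1

Expanding det(x·I − A) (e.g. by cofactor expansion or by noting that A is similar to its Jordan form J, which has the same characteristic polynomial as A) gives
  χ_A(x) = x^5 + 5*x^4 + 10*x^3 + 10*x^2 + 5*x + 1
which factors as (x + 1)^5. The eigenvalues (with algebraic multiplicities) are λ = -1 with multiplicity 5.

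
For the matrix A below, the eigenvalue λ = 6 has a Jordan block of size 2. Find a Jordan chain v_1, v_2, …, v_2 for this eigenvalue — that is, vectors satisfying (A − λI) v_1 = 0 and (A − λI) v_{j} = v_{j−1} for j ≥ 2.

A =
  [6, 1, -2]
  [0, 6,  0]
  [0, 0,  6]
A Jordan chain for λ = 6 of length 2:
v_1 = (1, 0, 0)ᵀ
v_2 = (0, 1, 0)ᵀ

Let N = A − (6)·I. We want v_2 with N^2 v_2 = 0 but N^1 v_2 ≠ 0; then v_{j-1} := N · v_j for j = 2, …, 2.

Pick v_2 = (0, 1, 0)ᵀ.
Then v_1 = N · v_2 = (1, 0, 0)ᵀ.

Sanity check: (A − (6)·I) v_1 = (0, 0, 0)ᵀ = 0. ✓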